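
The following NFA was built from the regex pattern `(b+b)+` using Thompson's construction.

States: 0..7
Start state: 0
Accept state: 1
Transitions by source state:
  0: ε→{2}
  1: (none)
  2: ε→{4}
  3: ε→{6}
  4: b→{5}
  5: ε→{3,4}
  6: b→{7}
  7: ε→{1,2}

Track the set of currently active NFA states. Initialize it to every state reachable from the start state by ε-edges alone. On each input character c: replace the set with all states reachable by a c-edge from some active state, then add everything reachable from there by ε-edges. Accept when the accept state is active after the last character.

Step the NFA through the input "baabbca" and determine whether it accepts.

initial (ε-close {0}): {0,2,4}
'b' @ 1: {3,4,5,6}
'a' @ 2: {}  — dead — no transitions
rest 'abbca' ignored (set empty)
final: {}; accept 1 not in set

Answer: REJECT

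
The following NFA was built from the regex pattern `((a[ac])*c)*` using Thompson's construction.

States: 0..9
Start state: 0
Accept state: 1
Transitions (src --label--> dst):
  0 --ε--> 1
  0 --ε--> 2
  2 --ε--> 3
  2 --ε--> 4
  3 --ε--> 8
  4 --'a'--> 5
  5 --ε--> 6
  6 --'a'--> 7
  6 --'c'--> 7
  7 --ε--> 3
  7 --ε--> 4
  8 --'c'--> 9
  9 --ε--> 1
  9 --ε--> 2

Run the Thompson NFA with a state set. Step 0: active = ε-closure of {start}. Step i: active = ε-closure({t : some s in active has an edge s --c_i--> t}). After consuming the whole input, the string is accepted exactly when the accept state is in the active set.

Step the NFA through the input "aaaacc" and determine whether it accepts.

Answer: ACCEPT

Derivation:
start: ε-closure({0}) = {0,1,2,3,4,8}
'a' @ 1: {5,6}
'a' @ 2: {3,4,7,8}
'a' @ 3: {5,6}
'a' @ 4: {3,4,7,8}
'c' @ 5: {1,2,3,4,8,9}  (accept∈set)
'c' @ 6: {1,2,3,4,8,9}  (accept∈set)
end set {1,2,3,4,8,9} — state 1 in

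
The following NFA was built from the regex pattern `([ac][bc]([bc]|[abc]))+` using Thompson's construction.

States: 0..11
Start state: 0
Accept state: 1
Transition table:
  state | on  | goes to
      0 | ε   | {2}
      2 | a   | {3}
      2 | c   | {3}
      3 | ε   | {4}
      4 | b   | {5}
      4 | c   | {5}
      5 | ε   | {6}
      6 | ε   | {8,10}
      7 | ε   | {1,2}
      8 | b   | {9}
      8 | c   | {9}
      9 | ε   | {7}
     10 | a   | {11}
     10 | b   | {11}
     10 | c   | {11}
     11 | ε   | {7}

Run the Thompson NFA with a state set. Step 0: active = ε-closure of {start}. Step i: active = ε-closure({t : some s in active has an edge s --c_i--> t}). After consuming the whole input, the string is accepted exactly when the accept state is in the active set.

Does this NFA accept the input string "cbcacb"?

initial (ε-close {0}): {0,2}
'c' @ 1: {3,4}
'b' @ 2: {5,6,8,10}
'c' @ 3: {1,2,7,9,11}  [accepting]
'a' @ 4: {3,4}
'c' @ 5: {5,6,8,10}
'b' @ 6: {1,2,7,9,11}  [accepting]
after full input: {1,2,7,9,11}  (accept=1 in)

Answer: ACCEPT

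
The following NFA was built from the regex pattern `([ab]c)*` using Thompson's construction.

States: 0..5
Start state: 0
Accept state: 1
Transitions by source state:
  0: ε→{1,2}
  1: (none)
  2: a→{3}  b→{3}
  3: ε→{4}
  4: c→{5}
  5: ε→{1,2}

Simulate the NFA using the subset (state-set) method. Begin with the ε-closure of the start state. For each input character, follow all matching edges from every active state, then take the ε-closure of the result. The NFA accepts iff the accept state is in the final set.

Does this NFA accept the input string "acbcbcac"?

start: ε-closure({0}) = {0,1,2}
'a' @ 1: {3,4}
'c' @ 2: {1,2,5}  ✓accept
'b' @ 3: {3,4}
'c' @ 4: {1,2,5}  ✓accept
'b' @ 5: {3,4}
'c' @ 6: {1,2,5}  ✓accept
'a' @ 7: {3,4}
'c' @ 8: {1,2,5}  ✓accept
end set {1,2,5} — state 1 in

Answer: ACCEPT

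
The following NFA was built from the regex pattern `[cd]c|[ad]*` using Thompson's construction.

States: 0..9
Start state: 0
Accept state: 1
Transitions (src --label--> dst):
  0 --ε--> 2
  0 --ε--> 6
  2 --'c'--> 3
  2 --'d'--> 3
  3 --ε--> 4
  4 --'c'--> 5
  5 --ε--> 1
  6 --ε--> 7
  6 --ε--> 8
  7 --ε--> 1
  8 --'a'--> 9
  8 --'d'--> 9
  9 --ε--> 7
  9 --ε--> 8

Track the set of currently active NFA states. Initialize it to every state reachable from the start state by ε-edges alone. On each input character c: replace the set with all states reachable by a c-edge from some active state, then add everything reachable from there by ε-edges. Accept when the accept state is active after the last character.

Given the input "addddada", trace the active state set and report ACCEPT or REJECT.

S₀ = ε-closure({0}) = {0,1,2,6,7,8}
'a' @ 1: {1,7,8,9}  (accept∈set)
'd' @ 2: {1,7,8,9}  (accept∈set)
'd' @ 3: {1,7,8,9}  (accept∈set)
'd' @ 4: {1,7,8,9}  (accept∈set)
'd' @ 5: {1,7,8,9}  (accept∈set)
'a' @ 6: {1,7,8,9}  (accept∈set)
'd' @ 7: {1,7,8,9}  (accept∈set)
'a' @ 8: {1,7,8,9}  (accept∈set)
end set {1,7,8,9} — state 1 in

Answer: ACCEPT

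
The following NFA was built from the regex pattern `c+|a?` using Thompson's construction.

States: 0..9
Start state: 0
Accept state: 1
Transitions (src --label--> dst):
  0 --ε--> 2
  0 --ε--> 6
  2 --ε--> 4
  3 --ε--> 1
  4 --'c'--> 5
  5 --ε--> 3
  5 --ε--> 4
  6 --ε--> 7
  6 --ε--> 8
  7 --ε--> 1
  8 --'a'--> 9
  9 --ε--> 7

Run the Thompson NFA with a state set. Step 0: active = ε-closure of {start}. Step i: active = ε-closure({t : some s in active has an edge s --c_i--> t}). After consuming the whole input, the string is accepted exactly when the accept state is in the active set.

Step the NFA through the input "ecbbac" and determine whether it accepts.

Answer: REJECT

Steps:
initial (ε-close {0}): {0,1,2,4,6,7,8}
'e' @ 1: {}  — dead — no transitions
rest 'cbbac' ignored (set empty)
final: {}; accept 1 not in set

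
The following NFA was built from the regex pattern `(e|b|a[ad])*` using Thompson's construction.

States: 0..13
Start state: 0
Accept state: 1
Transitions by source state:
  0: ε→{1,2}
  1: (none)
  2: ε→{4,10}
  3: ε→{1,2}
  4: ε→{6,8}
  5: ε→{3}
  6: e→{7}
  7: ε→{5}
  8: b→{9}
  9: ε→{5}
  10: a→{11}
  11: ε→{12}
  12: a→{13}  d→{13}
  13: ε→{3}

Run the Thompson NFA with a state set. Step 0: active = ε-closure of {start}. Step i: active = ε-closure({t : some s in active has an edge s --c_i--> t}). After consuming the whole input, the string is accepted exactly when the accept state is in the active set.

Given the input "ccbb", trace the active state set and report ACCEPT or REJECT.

initial (ε-close {0}): {0,1,2,4,6,8,10}
'c' @ 1: {}  — no active states
rest 'cbb' ignored (set empty)
end set {} — state 1 not in

Answer: REJECT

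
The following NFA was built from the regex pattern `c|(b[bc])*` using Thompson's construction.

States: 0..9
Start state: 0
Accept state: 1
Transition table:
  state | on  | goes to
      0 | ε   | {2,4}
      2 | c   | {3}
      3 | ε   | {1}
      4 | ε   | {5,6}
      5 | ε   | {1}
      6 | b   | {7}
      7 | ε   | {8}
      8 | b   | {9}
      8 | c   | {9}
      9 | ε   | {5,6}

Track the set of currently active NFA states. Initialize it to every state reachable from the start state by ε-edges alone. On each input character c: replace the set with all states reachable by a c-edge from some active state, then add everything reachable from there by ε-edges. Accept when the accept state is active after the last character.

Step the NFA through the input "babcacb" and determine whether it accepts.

S₀ = ε-closure({0}) = {0,1,2,4,5,6}
'b' @ 1: {7,8}
'a' @ 2: {}  — dead — no transitions
rest 'bcacb' ignored (set empty)
after full input: {}  (accept=1 not in)

Answer: REJECT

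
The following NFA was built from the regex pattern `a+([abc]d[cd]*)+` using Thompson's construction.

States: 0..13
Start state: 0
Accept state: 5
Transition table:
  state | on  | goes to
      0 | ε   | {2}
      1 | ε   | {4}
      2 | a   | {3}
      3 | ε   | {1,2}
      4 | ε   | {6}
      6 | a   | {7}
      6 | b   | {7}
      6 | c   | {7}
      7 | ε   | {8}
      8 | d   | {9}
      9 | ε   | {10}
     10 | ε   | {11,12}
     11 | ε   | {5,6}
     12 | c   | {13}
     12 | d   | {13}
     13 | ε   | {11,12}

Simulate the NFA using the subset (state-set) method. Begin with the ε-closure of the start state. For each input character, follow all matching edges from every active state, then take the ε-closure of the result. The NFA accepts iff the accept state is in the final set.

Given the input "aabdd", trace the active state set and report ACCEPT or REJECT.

Answer: ACCEPT

Derivation:
S₀ = ε-closure({0}) = {0,2}
'a' @ 1: {1,2,3,4,6}
'a' @ 2: {1,2,3,4,6,7,8}
'b' @ 3: {7,8}
'd' @ 4: {5,6,9,10,11,12}  (accept∈set)
'd' @ 5: {5,6,11,12,13}  (accept∈set)
final: {5,6,11,12,13}; accept 5 in set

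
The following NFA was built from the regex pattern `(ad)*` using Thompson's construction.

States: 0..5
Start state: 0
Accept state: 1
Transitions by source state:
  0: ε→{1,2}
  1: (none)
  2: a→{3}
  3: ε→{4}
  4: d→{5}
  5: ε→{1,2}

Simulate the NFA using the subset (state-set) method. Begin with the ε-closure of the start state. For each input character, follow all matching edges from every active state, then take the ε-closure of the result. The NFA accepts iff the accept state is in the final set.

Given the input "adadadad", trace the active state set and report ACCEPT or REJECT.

initial (ε-close {0}): {0,1,2}
'a' @ 1: {3,4}
'd' @ 2: {1,2,5}  (accept∈set)
'a' @ 3: {3,4}
'd' @ 4: {1,2,5}  (accept∈set)
'a' @ 5: {3,4}
'd' @ 6: {1,2,5}  (accept∈set)
'a' @ 7: {3,4}
'd' @ 8: {1,2,5}  (accept∈set)
end set {1,2,5} — state 1 in

Answer: ACCEPT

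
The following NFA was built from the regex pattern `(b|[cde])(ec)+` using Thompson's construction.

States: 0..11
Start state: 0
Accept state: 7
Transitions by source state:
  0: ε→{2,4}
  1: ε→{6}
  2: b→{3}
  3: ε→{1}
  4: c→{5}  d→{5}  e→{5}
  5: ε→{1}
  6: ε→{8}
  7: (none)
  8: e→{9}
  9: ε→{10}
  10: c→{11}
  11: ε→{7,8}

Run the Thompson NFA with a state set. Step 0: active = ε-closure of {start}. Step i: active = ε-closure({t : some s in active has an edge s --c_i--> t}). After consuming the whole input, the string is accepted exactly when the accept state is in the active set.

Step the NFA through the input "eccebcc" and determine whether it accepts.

Answer: REJECT

Derivation:
start: ε-closure({0}) = {0,2,4}
'e' @ 1: {1,5,6,8}
'c' @ 2: {}  — dead — no transitions
rest 'cebcc' ignored (set empty)
final: {}; accept 7 not in set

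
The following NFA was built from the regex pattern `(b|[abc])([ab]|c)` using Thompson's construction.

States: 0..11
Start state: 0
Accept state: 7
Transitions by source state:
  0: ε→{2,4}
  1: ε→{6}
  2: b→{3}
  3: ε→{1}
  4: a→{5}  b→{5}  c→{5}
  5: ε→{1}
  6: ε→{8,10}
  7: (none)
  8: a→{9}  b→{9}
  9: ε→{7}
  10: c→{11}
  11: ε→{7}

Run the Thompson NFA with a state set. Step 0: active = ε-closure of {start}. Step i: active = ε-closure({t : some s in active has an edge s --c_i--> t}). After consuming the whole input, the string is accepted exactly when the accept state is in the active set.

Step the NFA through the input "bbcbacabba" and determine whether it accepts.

start: ε-closure({0}) = {0,2,4}
'b' @ 1: {1,3,5,6,8,10}
'b' @ 2: {7,9}  (accept∈set)
'c' @ 3: {}  — state set empty
rest 'bacabba' ignored (set empty)
after full input: {}  (accept=7 not in)

Answer: REJECT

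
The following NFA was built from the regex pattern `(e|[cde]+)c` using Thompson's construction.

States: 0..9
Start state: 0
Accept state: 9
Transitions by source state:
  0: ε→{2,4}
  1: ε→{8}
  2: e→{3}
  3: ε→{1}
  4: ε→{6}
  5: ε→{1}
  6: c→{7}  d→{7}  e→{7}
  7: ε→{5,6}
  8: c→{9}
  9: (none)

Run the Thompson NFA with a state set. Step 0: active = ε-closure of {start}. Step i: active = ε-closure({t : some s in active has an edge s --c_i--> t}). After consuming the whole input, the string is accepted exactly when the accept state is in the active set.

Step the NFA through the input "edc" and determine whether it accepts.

S₀ = ε-closure({0}) = {0,2,4,6}
'e' @ 1: {1,3,5,6,7,8}
'd' @ 2: {1,5,6,7,8}
'c' @ 3: {1,5,6,7,8,9}  (accept∈set)
final: {1,5,6,7,8,9}; accept 9 in set

Answer: ACCEPT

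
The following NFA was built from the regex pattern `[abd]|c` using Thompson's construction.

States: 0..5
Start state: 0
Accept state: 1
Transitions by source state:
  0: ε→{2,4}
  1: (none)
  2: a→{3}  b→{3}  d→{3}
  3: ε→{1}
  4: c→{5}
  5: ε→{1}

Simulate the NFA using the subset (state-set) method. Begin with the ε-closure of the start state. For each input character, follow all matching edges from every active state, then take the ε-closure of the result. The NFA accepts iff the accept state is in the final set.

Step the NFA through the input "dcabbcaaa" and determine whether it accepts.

Answer: REJECT

Derivation:
S₀ = ε-closure({0}) = {0,2,4}
'd' @ 1: {1,3}  (accept∈set)
'c' @ 2: {}  — dead — no transitions
rest 'abbcaaa' ignored (set empty)
end set {} — state 1 not in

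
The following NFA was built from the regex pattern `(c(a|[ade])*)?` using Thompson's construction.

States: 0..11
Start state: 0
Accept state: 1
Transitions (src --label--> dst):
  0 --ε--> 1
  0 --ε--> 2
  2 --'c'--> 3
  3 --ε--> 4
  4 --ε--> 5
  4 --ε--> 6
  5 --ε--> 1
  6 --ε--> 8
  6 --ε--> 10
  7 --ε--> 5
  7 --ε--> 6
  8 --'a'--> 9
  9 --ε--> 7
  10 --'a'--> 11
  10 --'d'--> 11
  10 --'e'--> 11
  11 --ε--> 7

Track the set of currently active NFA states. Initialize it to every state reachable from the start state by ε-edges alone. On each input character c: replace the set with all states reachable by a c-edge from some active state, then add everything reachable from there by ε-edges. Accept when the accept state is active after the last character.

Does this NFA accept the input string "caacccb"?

Answer: REJECT

Steps:
S₀ = ε-closure({0}) = {0,1,2}
'c' @ 1: {1,3,4,5,6,8,10}  [accepting]
'a' @ 2: {1,5,6,7,8,9,10,11}  [accepting]
'a' @ 3: {1,5,6,7,8,9,10,11}  [accepting]
'c' @ 4: {}  — state set empty
rest 'ccb' ignored (set empty)
final: {}; accept 1 not in set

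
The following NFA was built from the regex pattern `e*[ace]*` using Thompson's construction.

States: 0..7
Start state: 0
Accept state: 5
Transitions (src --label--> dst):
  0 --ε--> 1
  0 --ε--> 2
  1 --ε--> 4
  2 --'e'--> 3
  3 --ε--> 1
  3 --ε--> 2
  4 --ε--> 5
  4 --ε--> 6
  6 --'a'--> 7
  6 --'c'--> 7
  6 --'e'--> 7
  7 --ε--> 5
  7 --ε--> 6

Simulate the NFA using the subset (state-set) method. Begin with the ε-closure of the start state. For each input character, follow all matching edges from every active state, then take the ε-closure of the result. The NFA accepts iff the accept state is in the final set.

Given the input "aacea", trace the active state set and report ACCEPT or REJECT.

initial (ε-close {0}): {0,1,2,4,5,6}
'a' @ 1: {5,6,7}  [accepting]
'a' @ 2: {5,6,7}  [accepting]
'c' @ 3: {5,6,7}  [accepting]
'e' @ 4: {5,6,7}  [accepting]
'a' @ 5: {5,6,7}  [accepting]
end set {5,6,7} — state 5 in

Answer: ACCEPT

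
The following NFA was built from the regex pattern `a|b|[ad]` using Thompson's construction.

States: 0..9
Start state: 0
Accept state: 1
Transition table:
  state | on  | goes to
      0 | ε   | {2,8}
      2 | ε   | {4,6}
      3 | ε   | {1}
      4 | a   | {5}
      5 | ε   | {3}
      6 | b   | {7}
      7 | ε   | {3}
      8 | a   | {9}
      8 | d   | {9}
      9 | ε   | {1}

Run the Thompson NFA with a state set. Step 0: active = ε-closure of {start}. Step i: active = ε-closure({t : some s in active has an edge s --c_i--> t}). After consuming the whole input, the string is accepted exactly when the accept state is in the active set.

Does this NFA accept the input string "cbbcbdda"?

Answer: REJECT

Derivation:
start: ε-closure({0}) = {0,2,4,6,8}
'c' @ 1: {}  — no active states
rest 'bbcbdda' ignored (set empty)
final: {}; accept 1 not in set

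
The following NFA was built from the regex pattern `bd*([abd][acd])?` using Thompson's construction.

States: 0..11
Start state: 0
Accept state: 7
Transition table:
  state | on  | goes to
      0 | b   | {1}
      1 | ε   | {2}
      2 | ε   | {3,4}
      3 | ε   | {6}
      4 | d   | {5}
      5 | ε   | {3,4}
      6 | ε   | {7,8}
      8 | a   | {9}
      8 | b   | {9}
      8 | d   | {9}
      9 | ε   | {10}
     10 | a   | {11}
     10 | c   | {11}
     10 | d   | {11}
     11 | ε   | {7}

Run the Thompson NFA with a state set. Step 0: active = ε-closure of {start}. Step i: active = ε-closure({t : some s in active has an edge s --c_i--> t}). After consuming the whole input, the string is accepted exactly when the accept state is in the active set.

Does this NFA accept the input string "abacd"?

start: ε-closure({0}) = {0}
'a' @ 1: {}  — dead — no transitions
rest 'bacd' ignored (set empty)
after full input: {}  (accept=7 not in)

Answer: REJECT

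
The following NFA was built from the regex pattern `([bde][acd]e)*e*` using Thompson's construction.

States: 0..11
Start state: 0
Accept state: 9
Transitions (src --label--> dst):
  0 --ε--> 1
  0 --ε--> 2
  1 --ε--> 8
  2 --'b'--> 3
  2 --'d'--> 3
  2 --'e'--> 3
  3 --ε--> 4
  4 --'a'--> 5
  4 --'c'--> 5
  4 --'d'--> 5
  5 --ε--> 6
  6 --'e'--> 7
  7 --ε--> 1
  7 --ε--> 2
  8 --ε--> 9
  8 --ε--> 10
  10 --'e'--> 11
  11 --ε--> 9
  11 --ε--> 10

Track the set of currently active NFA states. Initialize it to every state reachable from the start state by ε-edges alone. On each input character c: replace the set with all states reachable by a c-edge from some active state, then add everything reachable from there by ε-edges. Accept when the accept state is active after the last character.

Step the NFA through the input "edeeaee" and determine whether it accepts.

S₀ = ε-closure({0}) = {0,1,2,8,9,10}
'e' @ 1: {3,4,9,10,11}  (accept∈set)
'd' @ 2: {5,6}
'e' @ 3: {1,2,7,8,9,10}  (accept∈set)
'e' @ 4: {3,4,9,10,11}  (accept∈set)
'a' @ 5: {5,6}
'e' @ 6: {1,2,7,8,9,10}  (accept∈set)
'e' @ 7: {3,4,9,10,11}  (accept∈set)
final: {3,4,9,10,11}; accept 9 in set

Answer: ACCEPT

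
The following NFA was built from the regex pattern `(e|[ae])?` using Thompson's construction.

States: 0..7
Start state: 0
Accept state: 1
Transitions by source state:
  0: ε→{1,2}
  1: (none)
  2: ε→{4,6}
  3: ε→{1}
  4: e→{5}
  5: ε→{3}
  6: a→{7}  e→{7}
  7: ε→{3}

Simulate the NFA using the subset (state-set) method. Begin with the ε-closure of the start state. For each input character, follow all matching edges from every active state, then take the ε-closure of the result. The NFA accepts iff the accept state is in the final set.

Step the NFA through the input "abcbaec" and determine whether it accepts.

start: ε-closure({0}) = {0,1,2,4,6}
'a' @ 1: {1,3,7}  [accepting]
'b' @ 2: {}  — state set empty
rest 'cbaec' ignored (set empty)
final: {}; accept 1 not in set

Answer: REJECT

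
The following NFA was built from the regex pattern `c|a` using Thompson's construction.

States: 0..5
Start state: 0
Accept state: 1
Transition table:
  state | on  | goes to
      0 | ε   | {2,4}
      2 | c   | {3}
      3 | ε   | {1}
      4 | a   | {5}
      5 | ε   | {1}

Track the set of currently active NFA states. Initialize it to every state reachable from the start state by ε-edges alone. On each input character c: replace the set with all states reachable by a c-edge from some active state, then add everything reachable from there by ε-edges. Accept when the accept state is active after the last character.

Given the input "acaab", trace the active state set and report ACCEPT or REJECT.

Answer: REJECT

Derivation:
initial (ε-close {0}): {0,2,4}
'a' @ 1: {1,5}  ✓accept
'c' @ 2: {}  — dead — no transitions
rest 'aab' ignored (set empty)
final: {}; accept 1 not in set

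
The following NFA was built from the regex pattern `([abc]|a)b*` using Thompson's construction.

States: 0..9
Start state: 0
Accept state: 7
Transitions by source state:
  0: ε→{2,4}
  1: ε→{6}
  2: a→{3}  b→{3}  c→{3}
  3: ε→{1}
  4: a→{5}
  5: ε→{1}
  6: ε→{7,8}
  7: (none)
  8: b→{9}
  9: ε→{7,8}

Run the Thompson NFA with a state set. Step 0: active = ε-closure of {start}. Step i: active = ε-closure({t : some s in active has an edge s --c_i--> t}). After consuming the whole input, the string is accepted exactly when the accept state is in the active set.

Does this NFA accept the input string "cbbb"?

S₀ = ε-closure({0}) = {0,2,4}
'c' @ 1: {1,3,6,7,8}  [accepting]
'b' @ 2: {7,8,9}  [accepting]
'b' @ 3: {7,8,9}  [accepting]
'b' @ 4: {7,8,9}  [accepting]
after full input: {7,8,9}  (accept=7 in)

Answer: ACCEPT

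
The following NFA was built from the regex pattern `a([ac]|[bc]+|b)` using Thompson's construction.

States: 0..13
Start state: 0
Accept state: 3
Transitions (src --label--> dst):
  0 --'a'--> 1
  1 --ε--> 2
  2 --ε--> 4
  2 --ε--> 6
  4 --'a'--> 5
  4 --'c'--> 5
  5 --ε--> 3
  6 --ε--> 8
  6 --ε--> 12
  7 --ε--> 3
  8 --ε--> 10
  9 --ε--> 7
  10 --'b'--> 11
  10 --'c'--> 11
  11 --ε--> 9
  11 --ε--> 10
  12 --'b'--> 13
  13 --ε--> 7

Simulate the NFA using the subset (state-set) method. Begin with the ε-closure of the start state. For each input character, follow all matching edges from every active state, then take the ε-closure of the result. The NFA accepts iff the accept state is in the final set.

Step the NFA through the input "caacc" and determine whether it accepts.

S₀ = ε-closure({0}) = {0}
'c' @ 1: {}  — state set empty
rest 'aacc' ignored (set empty)
end set {} — state 3 not in

Answer: REJECT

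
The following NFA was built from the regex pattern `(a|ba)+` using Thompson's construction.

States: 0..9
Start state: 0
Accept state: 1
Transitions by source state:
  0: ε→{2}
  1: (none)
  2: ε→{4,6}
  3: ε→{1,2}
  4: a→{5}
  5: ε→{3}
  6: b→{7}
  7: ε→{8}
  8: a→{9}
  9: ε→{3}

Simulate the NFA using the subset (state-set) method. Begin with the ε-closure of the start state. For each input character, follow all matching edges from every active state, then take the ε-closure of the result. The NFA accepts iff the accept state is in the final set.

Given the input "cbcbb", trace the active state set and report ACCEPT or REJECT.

S₀ = ε-closure({0}) = {0,2,4,6}
'c' @ 1: {}  — state set empty
rest 'bcbb' ignored (set empty)
final: {}; accept 1 not in set

Answer: REJECT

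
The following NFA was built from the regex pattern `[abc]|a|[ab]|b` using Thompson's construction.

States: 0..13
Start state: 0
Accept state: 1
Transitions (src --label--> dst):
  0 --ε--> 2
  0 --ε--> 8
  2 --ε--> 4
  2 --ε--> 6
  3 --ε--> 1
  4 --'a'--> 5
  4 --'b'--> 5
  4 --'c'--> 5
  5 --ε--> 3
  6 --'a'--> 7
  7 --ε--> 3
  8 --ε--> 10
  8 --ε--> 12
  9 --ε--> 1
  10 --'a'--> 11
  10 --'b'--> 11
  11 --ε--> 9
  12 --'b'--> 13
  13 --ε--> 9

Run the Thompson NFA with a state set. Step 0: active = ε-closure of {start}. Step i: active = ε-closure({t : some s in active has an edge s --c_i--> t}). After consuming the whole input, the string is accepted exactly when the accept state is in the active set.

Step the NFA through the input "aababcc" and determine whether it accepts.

S₀ = ε-closure({0}) = {0,2,4,6,8,10,12}
'a' @ 1: {1,3,5,7,9,11}  [accepting]
'a' @ 2: {}  — no active states
rest 'babcc' ignored (set empty)
after full input: {}  (accept=1 not in)

Answer: REJECT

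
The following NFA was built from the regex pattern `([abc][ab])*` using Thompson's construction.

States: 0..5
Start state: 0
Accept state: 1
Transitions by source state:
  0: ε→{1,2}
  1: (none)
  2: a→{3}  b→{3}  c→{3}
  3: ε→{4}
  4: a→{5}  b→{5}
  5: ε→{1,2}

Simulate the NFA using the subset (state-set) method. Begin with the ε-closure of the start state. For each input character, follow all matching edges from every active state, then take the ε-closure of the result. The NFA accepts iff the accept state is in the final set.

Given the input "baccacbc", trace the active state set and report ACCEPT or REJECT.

start: ε-closure({0}) = {0,1,2}
'b' @ 1: {3,4}
'a' @ 2: {1,2,5}  ✓accept
'c' @ 3: {3,4}
'c' @ 4: {}  — dead — no transitions
rest 'acbc' ignored (set empty)
end set {} — state 1 not in

Answer: REJECT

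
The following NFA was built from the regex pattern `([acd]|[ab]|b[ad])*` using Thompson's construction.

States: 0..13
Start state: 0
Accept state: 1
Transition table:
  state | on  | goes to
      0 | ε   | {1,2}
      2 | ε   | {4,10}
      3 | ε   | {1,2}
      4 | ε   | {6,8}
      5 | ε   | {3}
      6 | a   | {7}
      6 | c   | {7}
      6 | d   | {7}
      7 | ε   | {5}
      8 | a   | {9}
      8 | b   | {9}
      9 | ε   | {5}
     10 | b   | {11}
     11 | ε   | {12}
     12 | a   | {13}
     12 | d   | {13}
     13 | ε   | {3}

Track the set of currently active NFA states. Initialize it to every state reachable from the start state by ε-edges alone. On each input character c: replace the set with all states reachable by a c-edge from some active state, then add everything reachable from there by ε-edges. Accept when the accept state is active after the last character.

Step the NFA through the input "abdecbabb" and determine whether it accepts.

Answer: REJECT

Steps:
start: ε-closure({0}) = {0,1,2,4,6,8,10}
'a' @ 1: {1,2,3,4,5,6,7,8,9,10}  ✓accept
'b' @ 2: {1,2,3,4,5,6,8,9,10,11,12}  ✓accept
'd' @ 3: {1,2,3,4,5,6,7,8,10,13}  ✓accept
'e' @ 4: {}  — no active states
rest 'cbabb' ignored (set empty)
final: {}; accept 1 not in set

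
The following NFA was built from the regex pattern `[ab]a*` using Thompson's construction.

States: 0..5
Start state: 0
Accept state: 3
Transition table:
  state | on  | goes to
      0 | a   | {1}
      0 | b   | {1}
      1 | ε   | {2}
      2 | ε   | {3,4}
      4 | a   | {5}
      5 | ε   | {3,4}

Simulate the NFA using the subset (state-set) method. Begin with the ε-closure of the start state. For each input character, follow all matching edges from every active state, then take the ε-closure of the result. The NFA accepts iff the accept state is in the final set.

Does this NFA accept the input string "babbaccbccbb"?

S₀ = ε-closure({0}) = {0}
'b' @ 1: {1,2,3,4}  (accept∈set)
'a' @ 2: {3,4,5}  (accept∈set)
'b' @ 3: {}  — no active states
rest 'baccbccbb' ignored (set empty)
after full input: {}  (accept=3 not in)

Answer: REJECT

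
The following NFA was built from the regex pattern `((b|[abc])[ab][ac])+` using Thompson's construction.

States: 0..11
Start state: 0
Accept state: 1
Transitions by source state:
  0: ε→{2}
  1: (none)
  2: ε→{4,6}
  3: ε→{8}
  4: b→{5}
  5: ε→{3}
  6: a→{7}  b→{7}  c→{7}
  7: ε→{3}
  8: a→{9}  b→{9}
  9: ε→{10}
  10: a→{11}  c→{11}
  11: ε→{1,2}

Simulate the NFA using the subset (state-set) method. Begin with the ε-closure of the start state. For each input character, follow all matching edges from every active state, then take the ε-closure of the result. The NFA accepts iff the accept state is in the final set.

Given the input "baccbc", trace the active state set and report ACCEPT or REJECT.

S₀ = ε-closure({0}) = {0,2,4,6}
'b' @ 1: {3,5,7,8}
'a' @ 2: {9,10}
'c' @ 3: {1,2,4,6,11}  (accept∈set)
'c' @ 4: {3,7,8}
'b' @ 5: {9,10}
'c' @ 6: {1,2,4,6,11}  (accept∈set)
end set {1,2,4,6,11} — state 1 in

Answer: ACCEPT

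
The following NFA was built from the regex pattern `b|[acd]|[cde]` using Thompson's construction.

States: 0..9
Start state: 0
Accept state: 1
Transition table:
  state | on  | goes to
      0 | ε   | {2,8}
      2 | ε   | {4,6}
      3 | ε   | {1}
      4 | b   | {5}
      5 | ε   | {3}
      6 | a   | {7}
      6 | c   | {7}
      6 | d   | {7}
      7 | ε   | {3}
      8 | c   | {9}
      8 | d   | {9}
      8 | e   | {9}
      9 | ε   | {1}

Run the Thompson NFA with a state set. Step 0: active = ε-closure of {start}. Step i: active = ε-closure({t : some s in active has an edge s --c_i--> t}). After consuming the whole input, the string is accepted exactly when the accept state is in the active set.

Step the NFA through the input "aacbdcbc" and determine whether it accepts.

Answer: REJECT

Steps:
S₀ = ε-closure({0}) = {0,2,4,6,8}
'a' @ 1: {1,3,7}  [accepting]
'a' @ 2: {}  — state set empty
rest 'cbdcbc' ignored (set empty)
end set {} — state 1 not in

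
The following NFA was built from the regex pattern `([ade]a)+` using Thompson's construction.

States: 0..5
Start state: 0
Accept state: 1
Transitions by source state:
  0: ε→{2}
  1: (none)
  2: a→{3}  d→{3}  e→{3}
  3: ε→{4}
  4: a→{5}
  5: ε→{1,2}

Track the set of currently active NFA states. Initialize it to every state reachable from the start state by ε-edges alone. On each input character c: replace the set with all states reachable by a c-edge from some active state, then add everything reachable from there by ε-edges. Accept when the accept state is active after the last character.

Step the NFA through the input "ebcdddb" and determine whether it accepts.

Answer: REJECT

Steps:
S₀ = ε-closure({0}) = {0,2}
'e' @ 1: {3,4}
'b' @ 2: {}  — no active states
rest 'cdddb' ignored (set empty)
end set {} — state 1 not in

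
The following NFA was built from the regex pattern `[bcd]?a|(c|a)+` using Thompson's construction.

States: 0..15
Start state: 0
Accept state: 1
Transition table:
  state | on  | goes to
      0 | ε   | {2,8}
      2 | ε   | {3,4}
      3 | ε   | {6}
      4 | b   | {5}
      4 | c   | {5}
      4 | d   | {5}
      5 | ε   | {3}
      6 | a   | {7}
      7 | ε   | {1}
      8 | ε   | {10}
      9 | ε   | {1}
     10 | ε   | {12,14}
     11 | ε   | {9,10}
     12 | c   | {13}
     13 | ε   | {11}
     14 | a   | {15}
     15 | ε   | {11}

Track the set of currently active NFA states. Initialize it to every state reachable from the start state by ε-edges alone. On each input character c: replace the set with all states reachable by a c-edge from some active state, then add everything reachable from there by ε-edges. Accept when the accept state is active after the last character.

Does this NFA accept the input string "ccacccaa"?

S₀ = ε-closure({0}) = {0,2,3,4,6,8,10,12,14}
'c' @ 1: {1,3,5,6,9,10,11,12,13,14}  [accepting]
'c' @ 2: {1,9,10,11,12,13,14}  [accepting]
'a' @ 3: {1,9,10,11,12,14,15}  [accepting]
'c' @ 4: {1,9,10,11,12,13,14}  [accepting]
'c' @ 5: {1,9,10,11,12,13,14}  [accepting]
'c' @ 6: {1,9,10,11,12,13,14}  [accepting]
'a' @ 7: {1,9,10,11,12,14,15}  [accepting]
'a' @ 8: {1,9,10,11,12,14,15}  [accepting]
after full input: {1,9,10,11,12,14,15}  (accept=1 in)

Answer: ACCEPT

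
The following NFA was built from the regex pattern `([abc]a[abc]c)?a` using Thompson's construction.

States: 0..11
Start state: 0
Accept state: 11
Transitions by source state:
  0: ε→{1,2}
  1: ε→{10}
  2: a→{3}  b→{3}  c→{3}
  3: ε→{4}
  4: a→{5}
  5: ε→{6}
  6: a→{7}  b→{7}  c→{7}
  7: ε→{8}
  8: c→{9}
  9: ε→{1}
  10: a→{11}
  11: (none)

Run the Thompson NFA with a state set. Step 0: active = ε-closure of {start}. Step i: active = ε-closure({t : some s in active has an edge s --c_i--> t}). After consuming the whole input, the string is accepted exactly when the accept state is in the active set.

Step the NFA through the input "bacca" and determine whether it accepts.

S₀ = ε-closure({0}) = {0,1,2,10}
'b' @ 1: {3,4}
'a' @ 2: {5,6}
'c' @ 3: {7,8}
'c' @ 4: {1,9,10}
'a' @ 5: {11}  [accepting]
final: {11}; accept 11 in set

Answer: ACCEPT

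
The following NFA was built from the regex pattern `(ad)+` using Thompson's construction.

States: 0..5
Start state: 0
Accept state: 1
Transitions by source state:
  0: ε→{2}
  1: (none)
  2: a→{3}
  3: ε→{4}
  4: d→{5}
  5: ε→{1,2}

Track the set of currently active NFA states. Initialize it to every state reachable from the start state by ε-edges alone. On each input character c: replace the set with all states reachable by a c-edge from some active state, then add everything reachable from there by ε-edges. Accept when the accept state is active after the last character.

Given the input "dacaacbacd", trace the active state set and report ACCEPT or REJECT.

start: ε-closure({0}) = {0,2}
'd' @ 1: {}  — state set empty
rest 'acaacbacd' ignored (set empty)
final: {}; accept 1 not in set

Answer: REJECT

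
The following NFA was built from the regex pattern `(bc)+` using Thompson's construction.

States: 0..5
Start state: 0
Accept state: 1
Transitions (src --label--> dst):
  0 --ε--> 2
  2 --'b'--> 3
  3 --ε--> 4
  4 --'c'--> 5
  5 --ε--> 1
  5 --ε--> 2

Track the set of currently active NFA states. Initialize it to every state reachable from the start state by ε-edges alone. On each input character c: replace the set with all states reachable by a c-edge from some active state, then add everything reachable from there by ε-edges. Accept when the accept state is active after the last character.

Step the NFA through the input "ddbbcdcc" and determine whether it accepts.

start: ε-closure({0}) = {0,2}
'd' @ 1: {}  — state set empty
rest 'dbbcdcc' ignored (set empty)
final: {}; accept 1 not in set

Answer: REJECT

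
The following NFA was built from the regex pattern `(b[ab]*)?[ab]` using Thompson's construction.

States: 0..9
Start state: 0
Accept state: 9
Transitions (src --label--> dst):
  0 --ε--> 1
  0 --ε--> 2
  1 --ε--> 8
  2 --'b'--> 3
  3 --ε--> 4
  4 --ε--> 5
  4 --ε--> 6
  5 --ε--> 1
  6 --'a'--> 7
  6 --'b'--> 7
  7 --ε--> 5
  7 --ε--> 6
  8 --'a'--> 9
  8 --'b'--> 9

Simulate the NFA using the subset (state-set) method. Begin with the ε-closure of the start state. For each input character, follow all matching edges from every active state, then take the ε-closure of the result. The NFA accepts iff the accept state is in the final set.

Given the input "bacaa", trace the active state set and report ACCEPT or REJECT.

S₀ = ε-closure({0}) = {0,1,2,8}
'b' @ 1: {1,3,4,5,6,8,9}  (accept∈set)
'a' @ 2: {1,5,6,7,8,9}  (accept∈set)
'c' @ 3: {}  — state set empty
rest 'aa' ignored (set empty)
after full input: {}  (accept=9 not in)

Answer: REJECT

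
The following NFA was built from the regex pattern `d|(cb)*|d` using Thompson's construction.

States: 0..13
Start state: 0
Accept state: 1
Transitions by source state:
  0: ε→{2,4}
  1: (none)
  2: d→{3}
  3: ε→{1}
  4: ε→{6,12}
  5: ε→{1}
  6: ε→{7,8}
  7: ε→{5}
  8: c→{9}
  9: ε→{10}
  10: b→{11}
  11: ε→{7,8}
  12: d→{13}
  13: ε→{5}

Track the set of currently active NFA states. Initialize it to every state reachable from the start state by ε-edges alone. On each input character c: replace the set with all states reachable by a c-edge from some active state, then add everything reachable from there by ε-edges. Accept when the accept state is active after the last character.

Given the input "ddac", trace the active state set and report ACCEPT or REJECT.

initial (ε-close {0}): {0,1,2,4,5,6,7,8,12}
'd' @ 1: {1,3,5,13}  ✓accept
'd' @ 2: {}  — no active states
rest 'ac' ignored (set empty)
final: {}; accept 1 not in set

Answer: REJECT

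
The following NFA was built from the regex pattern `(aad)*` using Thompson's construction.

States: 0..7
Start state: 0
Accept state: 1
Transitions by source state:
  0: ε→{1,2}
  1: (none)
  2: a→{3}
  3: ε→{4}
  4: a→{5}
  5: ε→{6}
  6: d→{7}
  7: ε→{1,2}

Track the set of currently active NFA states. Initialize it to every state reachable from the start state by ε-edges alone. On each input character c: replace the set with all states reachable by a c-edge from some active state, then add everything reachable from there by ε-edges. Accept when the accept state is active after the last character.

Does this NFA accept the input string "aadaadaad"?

start: ε-closure({0}) = {0,1,2}
'a' @ 1: {3,4}
'a' @ 2: {5,6}
'd' @ 3: {1,2,7}  (accept∈set)
'a' @ 4: {3,4}
'a' @ 5: {5,6}
'd' @ 6: {1,2,7}  (accept∈set)
'a' @ 7: {3,4}
'a' @ 8: {5,6}
'd' @ 9: {1,2,7}  (accept∈set)
after full input: {1,2,7}  (accept=1 in)

Answer: ACCEPT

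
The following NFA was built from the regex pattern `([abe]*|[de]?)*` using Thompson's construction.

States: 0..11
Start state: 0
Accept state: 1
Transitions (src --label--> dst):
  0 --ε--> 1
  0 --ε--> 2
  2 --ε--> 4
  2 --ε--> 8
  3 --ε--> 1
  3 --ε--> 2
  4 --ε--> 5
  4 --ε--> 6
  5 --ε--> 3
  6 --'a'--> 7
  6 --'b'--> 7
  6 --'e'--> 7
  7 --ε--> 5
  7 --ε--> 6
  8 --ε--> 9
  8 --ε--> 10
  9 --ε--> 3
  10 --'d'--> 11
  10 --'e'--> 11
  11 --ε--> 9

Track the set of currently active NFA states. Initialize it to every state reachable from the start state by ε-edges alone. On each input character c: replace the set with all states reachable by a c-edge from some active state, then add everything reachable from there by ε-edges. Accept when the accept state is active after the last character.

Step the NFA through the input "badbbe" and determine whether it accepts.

initial (ε-close {0}): {0,1,2,3,4,5,6,8,9,10}
'b' @ 1: {1,2,3,4,5,6,7,8,9,10}  [accepting]
'a' @ 2: {1,2,3,4,5,6,7,8,9,10}  [accepting]
'd' @ 3: {1,2,3,4,5,6,8,9,10,11}  [accepting]
'b' @ 4: {1,2,3,4,5,6,7,8,9,10}  [accepting]
'b' @ 5: {1,2,3,4,5,6,7,8,9,10}  [accepting]
'e' @ 6: {1,2,3,4,5,6,7,8,9,10,11}  [accepting]
final: {1,2,3,4,5,6,7,8,9,10,11}; accept 1 in set

Answer: ACCEPT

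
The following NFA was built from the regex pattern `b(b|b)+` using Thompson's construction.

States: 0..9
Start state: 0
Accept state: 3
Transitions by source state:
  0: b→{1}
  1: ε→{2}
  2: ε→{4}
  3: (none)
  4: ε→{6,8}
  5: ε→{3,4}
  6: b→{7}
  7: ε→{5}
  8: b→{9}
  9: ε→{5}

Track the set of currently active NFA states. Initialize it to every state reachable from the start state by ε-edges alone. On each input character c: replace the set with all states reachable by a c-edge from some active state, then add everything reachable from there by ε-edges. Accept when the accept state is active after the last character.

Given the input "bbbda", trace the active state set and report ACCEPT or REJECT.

initial (ε-close {0}): {0}
'b' @ 1: {1,2,4,6,8}
'b' @ 2: {3,4,5,6,7,8,9}  [accepting]
'b' @ 3: {3,4,5,6,7,8,9}  [accepting]
'd' @ 4: {}  — dead — no transitions
rest 'a' ignored (set empty)
end set {} — state 3 not in

Answer: REJECT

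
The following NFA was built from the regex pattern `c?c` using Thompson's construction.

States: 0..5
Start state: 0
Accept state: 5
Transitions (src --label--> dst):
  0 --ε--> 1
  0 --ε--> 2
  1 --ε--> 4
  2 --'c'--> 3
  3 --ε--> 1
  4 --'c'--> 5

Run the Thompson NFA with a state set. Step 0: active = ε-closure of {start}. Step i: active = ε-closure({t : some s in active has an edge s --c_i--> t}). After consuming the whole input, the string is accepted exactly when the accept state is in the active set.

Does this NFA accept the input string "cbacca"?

Answer: REJECT

Derivation:
start: ε-closure({0}) = {0,1,2,4}
'c' @ 1: {1,3,4,5}  (accept∈set)
'b' @ 2: {}  — dead — no transitions
rest 'acca' ignored (set empty)
after full input: {}  (accept=5 not in)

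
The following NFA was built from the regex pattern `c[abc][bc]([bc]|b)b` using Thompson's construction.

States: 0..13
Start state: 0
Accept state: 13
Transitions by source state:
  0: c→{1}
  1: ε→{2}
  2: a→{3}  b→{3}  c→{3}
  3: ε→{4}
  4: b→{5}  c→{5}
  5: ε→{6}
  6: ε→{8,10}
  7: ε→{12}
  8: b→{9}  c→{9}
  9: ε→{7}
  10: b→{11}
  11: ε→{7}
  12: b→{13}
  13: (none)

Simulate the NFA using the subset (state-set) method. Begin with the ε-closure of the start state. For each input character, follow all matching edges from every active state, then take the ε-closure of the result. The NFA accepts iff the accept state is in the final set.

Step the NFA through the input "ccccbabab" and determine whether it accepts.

Answer: REJECT

Trace:
S₀ = ε-closure({0}) = {0}
'c' @ 1: {1,2}
'c' @ 2: {3,4}
'c' @ 3: {5,6,8,10}
'c' @ 4: {7,9,12}
'b' @ 5: {13}  [accepting]
'a' @ 6: {}  — no active states
rest 'bab' ignored (set empty)
end set {} — state 13 not in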